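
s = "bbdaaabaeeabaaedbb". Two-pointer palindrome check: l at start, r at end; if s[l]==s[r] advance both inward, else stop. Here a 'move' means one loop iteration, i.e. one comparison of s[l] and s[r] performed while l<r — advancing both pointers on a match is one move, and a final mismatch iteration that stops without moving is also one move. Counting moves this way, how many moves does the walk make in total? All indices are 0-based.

[0,17] 'b'=='b' → l++,r--
[1,16] 'b'=='b' → l++,r--
[2,15] 'd'=='d' → l++,r--
[3,14] 'a'!='e' → stop

4 moves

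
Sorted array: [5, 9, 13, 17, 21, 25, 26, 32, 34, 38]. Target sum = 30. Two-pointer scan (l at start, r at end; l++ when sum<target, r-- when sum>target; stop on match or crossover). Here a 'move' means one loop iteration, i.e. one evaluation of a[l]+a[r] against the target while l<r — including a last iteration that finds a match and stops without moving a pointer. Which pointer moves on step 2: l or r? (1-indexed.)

l=1 r=10: 5+38=43 >30, r--
l=1 r=9: 5+34=39 >30, r--

r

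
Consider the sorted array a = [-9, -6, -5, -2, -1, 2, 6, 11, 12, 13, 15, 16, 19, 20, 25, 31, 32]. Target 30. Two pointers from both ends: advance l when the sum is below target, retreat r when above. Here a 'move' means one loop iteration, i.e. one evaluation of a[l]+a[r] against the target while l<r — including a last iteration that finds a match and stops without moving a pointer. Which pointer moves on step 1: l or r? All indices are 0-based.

l=0 r=16: -9+32=23 <30, l++

l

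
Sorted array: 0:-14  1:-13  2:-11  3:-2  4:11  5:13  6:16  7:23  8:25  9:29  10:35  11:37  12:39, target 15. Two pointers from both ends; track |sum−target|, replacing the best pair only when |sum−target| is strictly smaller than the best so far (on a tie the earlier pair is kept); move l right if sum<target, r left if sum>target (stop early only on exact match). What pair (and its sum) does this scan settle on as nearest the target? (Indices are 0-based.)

pair (-14, 29) with sum 15 (|Δ|=0)

l=0 r=12: -14+39=25 d=10 *, r--
l=0 r=11: -14+37=23 d=8 *, r--
l=0 r=10: -14+35=21 d=6 *, r--
l=0 r=9: -14+29=15 d=0 *, stop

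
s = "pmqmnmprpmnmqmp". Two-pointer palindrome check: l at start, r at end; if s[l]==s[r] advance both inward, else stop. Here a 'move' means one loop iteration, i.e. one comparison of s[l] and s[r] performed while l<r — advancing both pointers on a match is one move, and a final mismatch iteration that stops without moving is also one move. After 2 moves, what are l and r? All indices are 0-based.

[0,14] 'p'=='p' → l++,r--
[1,13] 'm'=='m' → l++,r--

l=2, r=12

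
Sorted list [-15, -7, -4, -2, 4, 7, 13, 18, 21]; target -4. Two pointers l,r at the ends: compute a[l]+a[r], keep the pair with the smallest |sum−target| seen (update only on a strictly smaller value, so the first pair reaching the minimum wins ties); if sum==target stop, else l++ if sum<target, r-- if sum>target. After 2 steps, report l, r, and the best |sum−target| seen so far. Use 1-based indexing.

l=1, r=7, best |Δ|=7

[1,9] -15+21=6 d=10 * → r--
[1,8] -15+18=3 d=7 * → r--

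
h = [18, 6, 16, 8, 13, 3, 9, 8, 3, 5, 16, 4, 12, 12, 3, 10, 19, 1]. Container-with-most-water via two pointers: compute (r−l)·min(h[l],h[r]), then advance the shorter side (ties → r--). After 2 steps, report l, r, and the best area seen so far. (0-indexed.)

l=1, r=16, best area=288

[0,17] min(18,1)*17=17 best=17 * → r--
[0,16] min(18,19)*16=288 best=288 * → l++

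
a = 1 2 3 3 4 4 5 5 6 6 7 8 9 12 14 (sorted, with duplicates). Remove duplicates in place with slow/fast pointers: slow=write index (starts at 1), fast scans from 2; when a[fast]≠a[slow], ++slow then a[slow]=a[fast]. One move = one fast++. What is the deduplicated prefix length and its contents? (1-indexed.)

length 11; prefix = [1, 2, 3, 4, 5, 6, 7, 8, 9, 12, 14]

(s=1,f=2) a[fast]=2≠a[slow]=1 write a[2]=2 → slow++,fast++
(s=2,f=3) a[fast]=3≠a[slow]=2 write a[3]=3 → slow++,fast++
(s=3,f=4) a[fast]=3=a[slow] dup → fast++
(s=3,f=5) a[fast]=4≠a[slow]=3 write a[4]=4 → slow++,fast++
(s=4,f=6) a[fast]=4=a[slow] dup → fast++
(s=4,f=7) a[fast]=5≠a[slow]=4 write a[5]=5 → slow++,fast++
(s=5,f=8) a[fast]=5=a[slow] dup → fast++
(s=5,f=9) a[fast]=6≠a[slow]=5 write a[6]=6 → slow++,fast++
(s=6,f=10) a[fast]=6=a[slow] dup → fast++
(s=6,f=11) a[fast]=7≠a[slow]=6 write a[7]=7 → slow++,fast++
(s=7,f=12) a[fast]=8≠a[slow]=7 write a[8]=8 → slow++,fast++
(s=8,f=13) a[fast]=9≠a[slow]=8 write a[9]=9 → slow++,fast++
(s=9,f=14) a[fast]=12≠a[slow]=9 write a[10]=12 → slow++,fast++
(s=10,f=15) a[fast]=14≠a[slow]=12 write a[11]=14 → slow++,fast++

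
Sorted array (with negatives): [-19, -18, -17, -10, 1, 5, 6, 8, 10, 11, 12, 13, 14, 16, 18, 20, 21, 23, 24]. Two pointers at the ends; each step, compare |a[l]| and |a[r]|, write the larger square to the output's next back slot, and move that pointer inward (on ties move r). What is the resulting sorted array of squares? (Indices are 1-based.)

[1, 25, 36, 64, 100, 100, 121, 144, 169, 196, 256, 289, 324, 324, 361, 400, 441, 529, 576]

[1,19] |-19|<=|24| out[19]=576 → r--
[1,18] |-19|<=|23| out[18]=529 → r--
[1,17] |-19|<=|21| out[17]=441 → r--
[1,16] |-19|<=|20| out[16]=400 → r--
[1,15] |-19|>|18| out[15]=361 → l++
[2,15] |-18|<=|18| out[14]=324 → r--
[2,14] |-18|>|16| out[13]=324 → l++
[3,14] |-17|>|16| out[12]=289 → l++
[4,14] |-10|<=|16| out[11]=256 → r--
[4,13] |-10|<=|14| out[10]=196 → r--
[4,12] |-10|<=|13| out[9]=169 → r--
[4,11] |-10|<=|12| out[8]=144 → r--
[4,10] |-10|<=|11| out[7]=121 → r--
[4,9] |-10|<=|10| out[6]=100 → r--
[4,8] |-10|>|8| out[5]=100 → l++
[5,8] |1|<=|8| out[4]=64 → r--
[5,7] |1|<=|6| out[3]=36 → r--
[5,6] |1|<=|5| out[2]=25 → r--
[5,5] |1|<=|1| out[1]=1 → r--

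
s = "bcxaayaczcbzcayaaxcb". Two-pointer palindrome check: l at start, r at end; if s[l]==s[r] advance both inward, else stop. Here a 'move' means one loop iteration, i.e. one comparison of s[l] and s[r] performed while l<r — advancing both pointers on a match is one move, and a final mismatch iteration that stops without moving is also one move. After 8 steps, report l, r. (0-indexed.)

[0,19] 'b'=='b' → l++,r--
[1,18] 'c'=='c' → l++,r--
[2,17] 'x'=='x' → l++,r--
[3,16] 'a'=='a' → l++,r--
[4,15] 'a'=='a' → l++,r--
[5,14] 'y'=='y' → l++,r--
[6,13] 'a'=='a' → l++,r--
[7,12] 'c'=='c' → l++,r--

l=8, r=11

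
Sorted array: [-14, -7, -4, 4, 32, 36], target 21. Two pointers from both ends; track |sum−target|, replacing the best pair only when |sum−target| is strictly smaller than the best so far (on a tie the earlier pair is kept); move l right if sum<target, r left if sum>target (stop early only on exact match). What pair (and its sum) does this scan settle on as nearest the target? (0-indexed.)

l=0 r=5: -14+36=22 d=1 *, r--
l=0 r=4: -14+32=18 d=3, l++
l=1 r=4: -7+32=25 d=4, r--
l=1 r=3: -7+4=-3 d=24, l++
l=2 r=3: -4+4=0 d=21, l++

pair (-14, 36) with sum 22 (|Δ|=1)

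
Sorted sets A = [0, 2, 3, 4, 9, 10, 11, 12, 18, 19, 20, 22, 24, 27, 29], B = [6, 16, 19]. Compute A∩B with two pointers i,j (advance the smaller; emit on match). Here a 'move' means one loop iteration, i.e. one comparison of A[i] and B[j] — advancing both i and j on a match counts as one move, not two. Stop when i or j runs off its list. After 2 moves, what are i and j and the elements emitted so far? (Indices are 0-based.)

[i=0,j=0] 0<6 → i++
[i=1,j=0] 2<6 → i++

i=2, j=0, emitted=[]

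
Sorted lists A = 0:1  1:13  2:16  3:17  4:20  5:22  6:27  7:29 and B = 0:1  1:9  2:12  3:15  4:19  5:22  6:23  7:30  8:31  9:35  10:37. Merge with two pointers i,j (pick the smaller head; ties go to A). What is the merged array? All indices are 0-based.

[i=0,j=0] A[i]=1<=B[j]=1 take 1 → i++
[i=1,j=0] A[i]=13>B[j]=1 take 1 → j++
[i=1,j=1] A[i]=13>B[j]=9 take 9 → j++
[i=1,j=2] A[i]=13>B[j]=12 take 12 → j++
[i=1,j=3] A[i]=13<=B[j]=15 take 13 → i++
[i=2,j=3] A[i]=16>B[j]=15 take 15 → j++
[i=2,j=4] A[i]=16<=B[j]=19 take 16 → i++
[i=3,j=4] A[i]=17<=B[j]=19 take 17 → i++
[i=4,j=4] A[i]=20>B[j]=19 take 19 → j++
[i=4,j=5] A[i]=20<=B[j]=22 take 20 → i++
[i=5,j=5] A[i]=22<=B[j]=22 take 22 → i++
[i=6,j=5] A[i]=27>B[j]=22 take 22 → j++
[i=6,j=6] A[i]=27>B[j]=23 take 23 → j++
[i=6,j=7] A[i]=27<=B[j]=30 take 27 → i++
[i=7,j=7] A[i]=29<=B[j]=30 take 29 → i++
[i=8,j=7] A done, take B[j]=30 → j++
[i=8,j=8] A done, take B[j]=31 → j++
[i=8,j=9] A done, take B[j]=35 → j++
[i=8,j=10] A done, take B[j]=37 → j++

[1, 1, 9, 12, 13, 15, 16, 17, 19, 20, 22, 22, 23, 27, 29, 30, 31, 35, 37]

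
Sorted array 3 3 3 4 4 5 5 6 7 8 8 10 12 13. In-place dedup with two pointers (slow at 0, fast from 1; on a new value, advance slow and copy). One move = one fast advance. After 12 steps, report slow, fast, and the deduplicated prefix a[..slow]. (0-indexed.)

slow=7, fast=13, prefix=[3, 4, 5, 6, 7, 8, 10, 12]

slow=0 fast=1: a[fast]=3=a[slow] dup, fast++
slow=0 fast=2: a[fast]=3=a[slow] dup, fast++
slow=0 fast=3: a[fast]=4≠a[slow]=3 write a[1]=4, slow++,fast++
slow=1 fast=4: a[fast]=4=a[slow] dup, fast++
slow=1 fast=5: a[fast]=5≠a[slow]=4 write a[2]=5, slow++,fast++
slow=2 fast=6: a[fast]=5=a[slow] dup, fast++
slow=2 fast=7: a[fast]=6≠a[slow]=5 write a[3]=6, slow++,fast++
slow=3 fast=8: a[fast]=7≠a[slow]=6 write a[4]=7, slow++,fast++
slow=4 fast=9: a[fast]=8≠a[slow]=7 write a[5]=8, slow++,fast++
slow=5 fast=10: a[fast]=8=a[slow] dup, fast++
slow=5 fast=11: a[fast]=10≠a[slow]=8 write a[6]=10, slow++,fast++
slow=6 fast=12: a[fast]=12≠a[slow]=10 write a[7]=12, slow++,fast++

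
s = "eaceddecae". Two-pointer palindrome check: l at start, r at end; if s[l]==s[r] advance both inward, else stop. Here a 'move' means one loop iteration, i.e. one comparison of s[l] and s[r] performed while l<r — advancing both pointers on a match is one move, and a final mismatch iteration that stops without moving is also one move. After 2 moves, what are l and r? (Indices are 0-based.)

l=0 r=9: 'e'=='e', l++,r--
l=1 r=8: 'a'=='a', l++,r--

l=2, r=7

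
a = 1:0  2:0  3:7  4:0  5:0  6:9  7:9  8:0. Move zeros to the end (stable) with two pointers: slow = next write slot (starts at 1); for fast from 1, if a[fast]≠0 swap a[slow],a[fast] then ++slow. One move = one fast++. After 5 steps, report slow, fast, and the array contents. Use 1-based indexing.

(s=1,f=1) a[fast]=0 → fast++
(s=1,f=2) a[fast]=0 → fast++
(s=1,f=3) a[fast]=7≠0 swap→a[1]=7 → slow++,fast++
(s=2,f=4) a[fast]=0 → fast++
(s=2,f=5) a[fast]=0 → fast++

slow=2, fast=6, a=[7, 0, 0, 0, 0, 9, 9, 0]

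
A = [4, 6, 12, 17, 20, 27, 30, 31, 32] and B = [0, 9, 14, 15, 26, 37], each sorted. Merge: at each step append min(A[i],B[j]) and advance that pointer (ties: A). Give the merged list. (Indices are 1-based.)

[i=1,j=1] A[i]=4>B[j]=0 take 0 → j++
[i=1,j=2] A[i]=4<=B[j]=9 take 4 → i++
[i=2,j=2] A[i]=6<=B[j]=9 take 6 → i++
[i=3,j=2] A[i]=12>B[j]=9 take 9 → j++
[i=3,j=3] A[i]=12<=B[j]=14 take 12 → i++
[i=4,j=3] A[i]=17>B[j]=14 take 14 → j++
[i=4,j=4] A[i]=17>B[j]=15 take 15 → j++
[i=4,j=5] A[i]=17<=B[j]=26 take 17 → i++
[i=5,j=5] A[i]=20<=B[j]=26 take 20 → i++
[i=6,j=5] A[i]=27>B[j]=26 take 26 → j++
[i=6,j=6] A[i]=27<=B[j]=37 take 27 → i++
[i=7,j=6] A[i]=30<=B[j]=37 take 30 → i++
[i=8,j=6] A[i]=31<=B[j]=37 take 31 → i++
[i=9,j=6] A[i]=32<=B[j]=37 take 32 → i++
[i=10,j=6] A done, take B[j]=37 → j++

[0, 4, 6, 9, 12, 14, 15, 17, 20, 26, 27, 30, 31, 32, 37]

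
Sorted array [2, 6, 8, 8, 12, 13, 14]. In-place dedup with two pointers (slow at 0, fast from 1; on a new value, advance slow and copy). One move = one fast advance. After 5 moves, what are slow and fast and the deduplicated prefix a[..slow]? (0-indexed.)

(s=0,f=1) a[fast]=6≠a[slow]=2 write a[1]=6 → slow++,fast++
(s=1,f=2) a[fast]=8≠a[slow]=6 write a[2]=8 → slow++,fast++
(s=2,f=3) a[fast]=8=a[slow] dup → fast++
(s=2,f=4) a[fast]=12≠a[slow]=8 write a[3]=12 → slow++,fast++
(s=3,f=5) a[fast]=13≠a[slow]=12 write a[4]=13 → slow++,fast++

slow=4, fast=6, prefix=[2, 6, 8, 12, 13]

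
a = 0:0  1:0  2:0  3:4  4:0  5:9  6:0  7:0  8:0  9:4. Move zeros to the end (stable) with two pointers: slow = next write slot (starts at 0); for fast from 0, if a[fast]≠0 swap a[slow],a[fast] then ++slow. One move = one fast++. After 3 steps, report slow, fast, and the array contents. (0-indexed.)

slow=0 fast=0: a[fast]=0, fast++
slow=0 fast=1: a[fast]=0, fast++
slow=0 fast=2: a[fast]=0, fast++

slow=0, fast=3, a=[0, 0, 0, 4, 0, 9, 0, 0, 0, 4]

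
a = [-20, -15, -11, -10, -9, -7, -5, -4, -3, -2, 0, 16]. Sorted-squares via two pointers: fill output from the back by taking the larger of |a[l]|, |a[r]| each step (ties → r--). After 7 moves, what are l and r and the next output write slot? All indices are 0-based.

[0,11] |-20|>|16| out[11]=400 → l++
[1,11] |-15|<=|16| out[10]=256 → r--
[1,10] |-15|>|0| out[9]=225 → l++
[2,10] |-11|>|0| out[8]=121 → l++
[3,10] |-10|>|0| out[7]=100 → l++
[4,10] |-9|>|0| out[6]=81 → l++
[5,10] |-7|>|0| out[5]=49 → l++

l=6, r=10, next write slot=4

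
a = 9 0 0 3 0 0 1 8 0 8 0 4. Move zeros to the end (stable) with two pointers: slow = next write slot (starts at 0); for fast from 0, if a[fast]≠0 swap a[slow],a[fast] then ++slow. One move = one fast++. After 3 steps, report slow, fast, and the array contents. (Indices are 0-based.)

slow=0 fast=0: a[fast]=9≠0 swap→a[0]=9, slow++,fast++
slow=1 fast=1: a[fast]=0, fast++
slow=1 fast=2: a[fast]=0, fast++

slow=1, fast=3, a=[9, 0, 0, 3, 0, 0, 1, 8, 0, 8, 0, 4]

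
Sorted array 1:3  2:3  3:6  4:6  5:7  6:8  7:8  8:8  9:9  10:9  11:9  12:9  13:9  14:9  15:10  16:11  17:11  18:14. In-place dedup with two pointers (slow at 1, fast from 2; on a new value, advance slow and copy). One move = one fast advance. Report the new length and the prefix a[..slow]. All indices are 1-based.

slow=1 fast=2: a[fast]=3=a[slow] dup, fast++
slow=1 fast=3: a[fast]=6≠a[slow]=3 write a[2]=6, slow++,fast++
slow=2 fast=4: a[fast]=6=a[slow] dup, fast++
slow=2 fast=5: a[fast]=7≠a[slow]=6 write a[3]=7, slow++,fast++
slow=3 fast=6: a[fast]=8≠a[slow]=7 write a[4]=8, slow++,fast++
slow=4 fast=7: a[fast]=8=a[slow] dup, fast++
slow=4 fast=8: a[fast]=8=a[slow] dup, fast++
slow=4 fast=9: a[fast]=9≠a[slow]=8 write a[5]=9, slow++,fast++
slow=5 fast=10: a[fast]=9=a[slow] dup, fast++
slow=5 fast=11: a[fast]=9=a[slow] dup, fast++
slow=5 fast=12: a[fast]=9=a[slow] dup, fast++
slow=5 fast=13: a[fast]=9=a[slow] dup, fast++
slow=5 fast=14: a[fast]=9=a[slow] dup, fast++
slow=5 fast=15: a[fast]=10≠a[slow]=9 write a[6]=10, slow++,fast++
slow=6 fast=16: a[fast]=11≠a[slow]=10 write a[7]=11, slow++,fast++
slow=7 fast=17: a[fast]=11=a[slow] dup, fast++
slow=7 fast=18: a[fast]=14≠a[slow]=11 write a[8]=14, slow++,fast++

length 8; prefix = [3, 6, 7, 8, 9, 10, 11, 14]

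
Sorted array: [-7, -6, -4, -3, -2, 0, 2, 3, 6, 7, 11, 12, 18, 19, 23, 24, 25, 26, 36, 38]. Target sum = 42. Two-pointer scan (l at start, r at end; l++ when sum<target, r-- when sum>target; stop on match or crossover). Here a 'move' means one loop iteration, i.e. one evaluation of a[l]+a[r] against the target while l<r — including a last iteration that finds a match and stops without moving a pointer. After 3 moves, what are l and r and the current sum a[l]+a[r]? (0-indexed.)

l=0 r=19: -7+38=31 <42, l++
l=1 r=19: -6+38=32 <42, l++
l=2 r=19: -4+38=34 <42, l++

l=3, r=19, sum=35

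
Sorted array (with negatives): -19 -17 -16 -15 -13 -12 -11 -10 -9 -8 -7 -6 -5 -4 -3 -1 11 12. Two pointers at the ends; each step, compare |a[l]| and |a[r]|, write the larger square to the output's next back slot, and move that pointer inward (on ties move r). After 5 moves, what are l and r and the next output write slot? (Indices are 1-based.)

l=6, r=18, next write slot=13

[1,18] |-19|>|12| out[18]=361 → l++
[2,18] |-17|>|12| out[17]=289 → l++
[3,18] |-16|>|12| out[16]=256 → l++
[4,18] |-15|>|12| out[15]=225 → l++
[5,18] |-13|>|12| out[14]=169 → l++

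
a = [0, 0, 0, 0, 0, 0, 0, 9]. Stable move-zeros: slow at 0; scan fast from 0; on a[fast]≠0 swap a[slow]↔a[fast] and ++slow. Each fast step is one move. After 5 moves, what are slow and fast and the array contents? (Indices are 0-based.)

(s=0,f=0) a[fast]=0 → fast++
(s=0,f=1) a[fast]=0 → fast++
(s=0,f=2) a[fast]=0 → fast++
(s=0,f=3) a[fast]=0 → fast++
(s=0,f=4) a[fast]=0 → fast++

slow=0, fast=5, a=[0, 0, 0, 0, 0, 0, 0, 9]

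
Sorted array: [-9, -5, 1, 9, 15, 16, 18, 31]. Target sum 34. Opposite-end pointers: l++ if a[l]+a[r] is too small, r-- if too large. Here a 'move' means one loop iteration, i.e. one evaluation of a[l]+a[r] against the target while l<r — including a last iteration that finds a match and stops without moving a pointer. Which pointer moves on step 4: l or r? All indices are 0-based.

[0,7] -9+31=22 <34 → l++
[1,7] -5+31=26 <34 → l++
[2,7] 1+31=32 <34 → l++
[3,7] 9+31=40 >34 → r--

r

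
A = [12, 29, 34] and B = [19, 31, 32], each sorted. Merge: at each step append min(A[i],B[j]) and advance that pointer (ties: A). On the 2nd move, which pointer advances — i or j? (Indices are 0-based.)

j

i=0 j=0: A[i]=12<=B[j]=19 take 12, i++
i=1 j=0: A[i]=29>B[j]=19 take 19, j++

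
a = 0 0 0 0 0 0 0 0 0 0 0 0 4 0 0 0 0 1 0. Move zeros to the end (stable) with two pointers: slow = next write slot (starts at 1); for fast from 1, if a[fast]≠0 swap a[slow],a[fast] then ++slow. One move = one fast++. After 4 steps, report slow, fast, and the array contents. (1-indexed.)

slow=1, fast=5, a=[0, 0, 0, 0, 0, 0, 0, 0, 0, 0, 0, 0, 4, 0, 0, 0, 0, 1, 0]

slow=1 fast=1: a[fast]=0, fast++
slow=1 fast=2: a[fast]=0, fast++
slow=1 fast=3: a[fast]=0, fast++
slow=1 fast=4: a[fast]=0, fast++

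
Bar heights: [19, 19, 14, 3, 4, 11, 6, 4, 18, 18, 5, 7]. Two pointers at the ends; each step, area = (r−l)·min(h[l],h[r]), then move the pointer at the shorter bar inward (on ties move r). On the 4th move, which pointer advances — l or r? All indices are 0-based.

r

[0,11] min(19,7)*11=77 best=77 * → r--
[0,10] min(19,5)*10=50 best=77 → r--
[0,9] min(19,18)*9=162 best=162 * → r--
[0,8] min(19,18)*8=144 best=162 → r--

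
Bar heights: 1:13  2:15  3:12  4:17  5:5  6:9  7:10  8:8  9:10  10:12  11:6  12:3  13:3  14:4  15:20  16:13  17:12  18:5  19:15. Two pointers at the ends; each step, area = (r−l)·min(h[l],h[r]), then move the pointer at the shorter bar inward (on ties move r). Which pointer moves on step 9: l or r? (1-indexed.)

[1,19] min(13,15)*18=234 best=234 * → l++
[2,19] min(15,15)*17=255 best=255 * → r--
[2,18] min(15,5)*16=80 best=255 → r--
[2,17] min(15,12)*15=180 best=255 → r--
[2,16] min(15,13)*14=182 best=255 → r--
[2,15] min(15,20)*13=195 best=255 → l++
[3,15] min(12,20)*12=144 best=255 → l++
[4,15] min(17,20)*11=187 best=255 → l++
[5,15] min(5,20)*10=50 best=255 → l++

l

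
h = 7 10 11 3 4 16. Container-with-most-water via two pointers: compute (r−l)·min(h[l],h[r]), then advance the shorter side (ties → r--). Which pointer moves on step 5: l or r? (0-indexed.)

l

[0,5] min(7,16)*5=35 best=35 * → l++
[1,5] min(10,16)*4=40 best=40 * → l++
[2,5] min(11,16)*3=33 best=40 → l++
[3,5] min(3,16)*2=6 best=40 → l++
[4,5] min(4,16)*1=4 best=40 → l++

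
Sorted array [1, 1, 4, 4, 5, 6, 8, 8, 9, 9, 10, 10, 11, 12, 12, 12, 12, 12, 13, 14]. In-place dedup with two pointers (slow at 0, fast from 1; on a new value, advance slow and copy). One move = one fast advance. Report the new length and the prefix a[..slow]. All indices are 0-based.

length 11; prefix = [1, 4, 5, 6, 8, 9, 10, 11, 12, 13, 14]

(s=0,f=1) a[fast]=1=a[slow] dup → fast++
(s=0,f=2) a[fast]=4≠a[slow]=1 write a[1]=4 → slow++,fast++
(s=1,f=3) a[fast]=4=a[slow] dup → fast++
(s=1,f=4) a[fast]=5≠a[slow]=4 write a[2]=5 → slow++,fast++
(s=2,f=5) a[fast]=6≠a[slow]=5 write a[3]=6 → slow++,fast++
(s=3,f=6) a[fast]=8≠a[slow]=6 write a[4]=8 → slow++,fast++
(s=4,f=7) a[fast]=8=a[slow] dup → fast++
(s=4,f=8) a[fast]=9≠a[slow]=8 write a[5]=9 → slow++,fast++
(s=5,f=9) a[fast]=9=a[slow] dup → fast++
(s=5,f=10) a[fast]=10≠a[slow]=9 write a[6]=10 → slow++,fast++
(s=6,f=11) a[fast]=10=a[slow] dup → fast++
(s=6,f=12) a[fast]=11≠a[slow]=10 write a[7]=11 → slow++,fast++
(s=7,f=13) a[fast]=12≠a[slow]=11 write a[8]=12 → slow++,fast++
(s=8,f=14) a[fast]=12=a[slow] dup → fast++
(s=8,f=15) a[fast]=12=a[slow] dup → fast++
(s=8,f=16) a[fast]=12=a[slow] dup → fast++
(s=8,f=17) a[fast]=12=a[slow] dup → fast++
(s=8,f=18) a[fast]=13≠a[slow]=12 write a[9]=13 → slow++,fast++
(s=9,f=19) a[fast]=14≠a[slow]=13 write a[10]=14 → slow++,fast++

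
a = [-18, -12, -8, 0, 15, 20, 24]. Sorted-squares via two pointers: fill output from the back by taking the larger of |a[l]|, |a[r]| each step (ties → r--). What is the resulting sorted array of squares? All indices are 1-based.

[1,7] |-18|<=|24| out[7]=576 → r--
[1,6] |-18|<=|20| out[6]=400 → r--
[1,5] |-18|>|15| out[5]=324 → l++
[2,5] |-12|<=|15| out[4]=225 → r--
[2,4] |-12|>|0| out[3]=144 → l++
[3,4] |-8|>|0| out[2]=64 → l++
[4,4] |0|<=|0| out[1]=0 → r--

[0, 64, 144, 225, 324, 400, 576]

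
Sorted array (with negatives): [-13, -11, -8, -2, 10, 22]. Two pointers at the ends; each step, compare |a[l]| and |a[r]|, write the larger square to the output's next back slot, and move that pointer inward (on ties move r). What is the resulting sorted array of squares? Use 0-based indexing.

[0,5] |-13|<=|22| out[5]=484 → r--
[0,4] |-13|>|10| out[4]=169 → l++
[1,4] |-11|>|10| out[3]=121 → l++
[2,4] |-8|<=|10| out[2]=100 → r--
[2,3] |-8|>|-2| out[1]=64 → l++
[3,3] |-2|<=|-2| out[0]=4 → r--

[4, 64, 100, 121, 169, 484]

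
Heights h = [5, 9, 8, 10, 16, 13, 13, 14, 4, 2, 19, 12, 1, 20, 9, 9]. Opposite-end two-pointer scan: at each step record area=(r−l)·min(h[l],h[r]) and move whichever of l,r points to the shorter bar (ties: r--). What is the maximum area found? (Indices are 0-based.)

max area = 144

[0,15] min(5,9)*15=75 best=75 * → l++
[1,15] min(9,9)*14=126 best=126 * → r--
[1,14] min(9,9)*13=117 best=126 → r--
[1,13] min(9,20)*12=108 best=126 → l++
[2,13] min(8,20)*11=88 best=126 → l++
[3,13] min(10,20)*10=100 best=126 → l++
[4,13] min(16,20)*9=144 best=144 * → l++
[5,13] min(13,20)*8=104 best=144 → l++
[6,13] min(13,20)*7=91 best=144 → l++
[7,13] min(14,20)*6=84 best=144 → l++
[8,13] min(4,20)*5=20 best=144 → l++
[9,13] min(2,20)*4=8 best=144 → l++
[10,13] min(19,20)*3=57 best=144 → l++
[11,13] min(12,20)*2=24 best=144 → l++
[12,13] min(1,20)*1=1 best=144 → l++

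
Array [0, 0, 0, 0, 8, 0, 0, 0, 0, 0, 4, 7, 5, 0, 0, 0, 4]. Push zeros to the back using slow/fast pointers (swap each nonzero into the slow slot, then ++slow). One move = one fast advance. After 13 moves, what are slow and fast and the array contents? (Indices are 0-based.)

(s=0,f=0) a[fast]=0 → fast++
(s=0,f=1) a[fast]=0 → fast++
(s=0,f=2) a[fast]=0 → fast++
(s=0,f=3) a[fast]=0 → fast++
(s=0,f=4) a[fast]=8≠0 swap→a[0]=8 → slow++,fast++
(s=1,f=5) a[fast]=0 → fast++
(s=1,f=6) a[fast]=0 → fast++
(s=1,f=7) a[fast]=0 → fast++
(s=1,f=8) a[fast]=0 → fast++
(s=1,f=9) a[fast]=0 → fast++
(s=1,f=10) a[fast]=4≠0 swap→a[1]=4 → slow++,fast++
(s=2,f=11) a[fast]=7≠0 swap→a[2]=7 → slow++,fast++
(s=3,f=12) a[fast]=5≠0 swap→a[3]=5 → slow++,fast++

slow=4, fast=13, a=[8, 4, 7, 5, 0, 0, 0, 0, 0, 0, 0, 0, 0, 0, 0, 0, 4]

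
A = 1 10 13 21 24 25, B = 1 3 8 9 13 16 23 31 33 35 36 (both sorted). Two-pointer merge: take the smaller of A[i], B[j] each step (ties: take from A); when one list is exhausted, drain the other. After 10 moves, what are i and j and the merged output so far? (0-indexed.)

i=4, j=6, merged so far=[1, 1, 3, 8, 9, 10, 13, 13, 16, 21]

[i=0,j=0] A[i]=1<=B[j]=1 take 1 → i++
[i=1,j=0] A[i]=10>B[j]=1 take 1 → j++
[i=1,j=1] A[i]=10>B[j]=3 take 3 → j++
[i=1,j=2] A[i]=10>B[j]=8 take 8 → j++
[i=1,j=3] A[i]=10>B[j]=9 take 9 → j++
[i=1,j=4] A[i]=10<=B[j]=13 take 10 → i++
[i=2,j=4] A[i]=13<=B[j]=13 take 13 → i++
[i=3,j=4] A[i]=21>B[j]=13 take 13 → j++
[i=3,j=5] A[i]=21>B[j]=16 take 16 → j++
[i=3,j=6] A[i]=21<=B[j]=23 take 21 → i++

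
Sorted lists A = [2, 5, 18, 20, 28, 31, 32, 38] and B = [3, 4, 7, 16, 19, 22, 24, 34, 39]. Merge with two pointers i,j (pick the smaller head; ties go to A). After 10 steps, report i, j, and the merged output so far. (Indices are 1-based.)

i=5, j=7, merged so far=[2, 3, 4, 5, 7, 16, 18, 19, 20, 22]

i=1 j=1: A[i]=2<=B[j]=3 take 2, i++
i=2 j=1: A[i]=5>B[j]=3 take 3, j++
i=2 j=2: A[i]=5>B[j]=4 take 4, j++
i=2 j=3: A[i]=5<=B[j]=7 take 5, i++
i=3 j=3: A[i]=18>B[j]=7 take 7, j++
i=3 j=4: A[i]=18>B[j]=16 take 16, j++
i=3 j=5: A[i]=18<=B[j]=19 take 18, i++
i=4 j=5: A[i]=20>B[j]=19 take 19, j++
i=4 j=6: A[i]=20<=B[j]=22 take 20, i++
i=5 j=6: A[i]=28>B[j]=22 take 22, j++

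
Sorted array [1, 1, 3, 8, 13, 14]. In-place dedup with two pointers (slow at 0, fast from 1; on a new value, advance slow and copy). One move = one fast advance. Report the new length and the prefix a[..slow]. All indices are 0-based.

(s=0,f=1) a[fast]=1=a[slow] dup → fast++
(s=0,f=2) a[fast]=3≠a[slow]=1 write a[1]=3 → slow++,fast++
(s=1,f=3) a[fast]=8≠a[slow]=3 write a[2]=8 → slow++,fast++
(s=2,f=4) a[fast]=13≠a[slow]=8 write a[3]=13 → slow++,fast++
(s=3,f=5) a[fast]=14≠a[slow]=13 write a[4]=14 → slow++,fast++

length 5; prefix = [1, 3, 8, 13, 14]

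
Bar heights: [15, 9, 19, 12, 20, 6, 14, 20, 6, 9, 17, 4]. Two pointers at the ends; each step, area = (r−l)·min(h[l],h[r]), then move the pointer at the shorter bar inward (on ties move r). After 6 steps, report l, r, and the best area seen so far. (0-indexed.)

l=2, r=7, best area=150

l=0 r=11: min(15,4)*11=44 best=44 *, r--
l=0 r=10: min(15,17)*10=150 best=150 *, l++
l=1 r=10: min(9,17)*9=81 best=150, l++
l=2 r=10: min(19,17)*8=136 best=150, r--
l=2 r=9: min(19,9)*7=63 best=150, r--
l=2 r=8: min(19,6)*6=36 best=150, r--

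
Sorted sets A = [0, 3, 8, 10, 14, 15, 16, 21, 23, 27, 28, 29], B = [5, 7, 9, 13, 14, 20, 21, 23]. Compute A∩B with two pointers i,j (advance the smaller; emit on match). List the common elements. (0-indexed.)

i=0 j=0: 0<5, i++
i=1 j=0: 3<5, i++
i=2 j=0: 8>5, j++
i=2 j=1: 8>7, j++
i=2 j=2: 8<9, i++
i=3 j=2: 10>9, j++
i=3 j=3: 10<13, i++
i=4 j=3: 14>13, j++
i=4 j=4: 14==14 emit, i++,j++
i=5 j=5: 15<20, i++
i=6 j=5: 16<20, i++
i=7 j=5: 21>20, j++
i=7 j=6: 21==21 emit, i++,j++
i=8 j=7: 23==23 emit, i++,j++

intersection = [14, 21, 23]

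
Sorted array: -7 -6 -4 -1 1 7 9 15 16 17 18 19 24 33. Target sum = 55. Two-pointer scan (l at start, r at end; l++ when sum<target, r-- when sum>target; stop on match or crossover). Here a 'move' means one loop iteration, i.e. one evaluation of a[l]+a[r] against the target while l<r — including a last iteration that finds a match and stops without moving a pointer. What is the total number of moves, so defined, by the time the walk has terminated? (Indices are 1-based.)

l=1 r=14: -7+33=26 <55, l++
l=2 r=14: -6+33=27 <55, l++
l=3 r=14: -4+33=29 <55, l++
l=4 r=14: -1+33=32 <55, l++
l=5 r=14: 1+33=34 <55, l++
l=6 r=14: 7+33=40 <55, l++
l=7 r=14: 9+33=42 <55, l++
l=8 r=14: 15+33=48 <55, l++
l=9 r=14: 16+33=49 <55, l++
l=10 r=14: 17+33=50 <55, l++
l=11 r=14: 18+33=51 <55, l++
l=12 r=14: 19+33=52 <55, l++
l=13 r=14: 24+33=57 >55, r--

13 moves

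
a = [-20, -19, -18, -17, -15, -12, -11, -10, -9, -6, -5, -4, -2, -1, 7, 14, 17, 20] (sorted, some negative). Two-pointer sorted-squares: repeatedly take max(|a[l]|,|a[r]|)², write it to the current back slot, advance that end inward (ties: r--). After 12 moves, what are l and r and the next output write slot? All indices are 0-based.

l=9, r=14, next write slot=5

l=0 r=17: |-20|<=|20| out[17]=400, r--
l=0 r=16: |-20|>|17| out[16]=400, l++
l=1 r=16: |-19|>|17| out[15]=361, l++
l=2 r=16: |-18|>|17| out[14]=324, l++
l=3 r=16: |-17|<=|17| out[13]=289, r--
l=3 r=15: |-17|>|14| out[12]=289, l++
l=4 r=15: |-15|>|14| out[11]=225, l++
l=5 r=15: |-12|<=|14| out[10]=196, r--
l=5 r=14: |-12|>|7| out[9]=144, l++
l=6 r=14: |-11|>|7| out[8]=121, l++
l=7 r=14: |-10|>|7| out[7]=100, l++
l=8 r=14: |-9|>|7| out[6]=81, l++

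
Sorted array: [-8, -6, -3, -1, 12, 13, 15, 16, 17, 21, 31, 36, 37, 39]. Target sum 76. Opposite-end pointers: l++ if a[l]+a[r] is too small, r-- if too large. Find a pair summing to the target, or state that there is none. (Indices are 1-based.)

(37, 39)

l=1 r=14: -8+39=31 <76, l++
l=2 r=14: -6+39=33 <76, l++
l=3 r=14: -3+39=36 <76, l++
l=4 r=14: -1+39=38 <76, l++
l=5 r=14: 12+39=51 <76, l++
l=6 r=14: 13+39=52 <76, l++
l=7 r=14: 15+39=54 <76, l++
l=8 r=14: 16+39=55 <76, l++
l=9 r=14: 17+39=56 <76, l++
l=10 r=14: 21+39=60 <76, l++
l=11 r=14: 31+39=70 <76, l++
l=12 r=14: 36+39=75 <76, l++
l=13 r=14: 37+39=76, found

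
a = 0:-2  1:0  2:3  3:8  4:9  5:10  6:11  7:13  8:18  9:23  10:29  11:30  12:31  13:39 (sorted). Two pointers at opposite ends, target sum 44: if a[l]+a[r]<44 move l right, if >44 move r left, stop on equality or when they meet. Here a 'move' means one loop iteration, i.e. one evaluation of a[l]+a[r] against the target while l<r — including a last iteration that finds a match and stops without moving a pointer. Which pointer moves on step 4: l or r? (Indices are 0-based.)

r

[0,13] -2+39=37 <44 → l++
[1,13] 0+39=39 <44 → l++
[2,13] 3+39=42 <44 → l++
[3,13] 8+39=47 >44 → r--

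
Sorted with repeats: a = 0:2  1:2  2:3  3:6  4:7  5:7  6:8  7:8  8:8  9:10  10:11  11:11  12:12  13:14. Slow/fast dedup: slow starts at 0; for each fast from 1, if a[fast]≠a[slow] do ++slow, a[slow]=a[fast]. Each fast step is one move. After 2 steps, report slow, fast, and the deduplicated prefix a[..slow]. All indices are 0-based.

slow=1, fast=3, prefix=[2, 3]

slow=0 fast=1: a[fast]=2=a[slow] dup, fast++
slow=0 fast=2: a[fast]=3≠a[slow]=2 write a[1]=3, slow++,fast++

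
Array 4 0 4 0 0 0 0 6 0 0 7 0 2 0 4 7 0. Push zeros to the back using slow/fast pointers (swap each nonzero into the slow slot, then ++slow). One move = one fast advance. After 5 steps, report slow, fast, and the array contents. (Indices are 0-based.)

(s=0,f=0) a[fast]=4≠0 swap→a[0]=4 → slow++,fast++
(s=1,f=1) a[fast]=0 → fast++
(s=1,f=2) a[fast]=4≠0 swap→a[1]=4 → slow++,fast++
(s=2,f=3) a[fast]=0 → fast++
(s=2,f=4) a[fast]=0 → fast++

slow=2, fast=5, a=[4, 4, 0, 0, 0, 0, 0, 6, 0, 0, 7, 0, 2, 0, 4, 7, 0]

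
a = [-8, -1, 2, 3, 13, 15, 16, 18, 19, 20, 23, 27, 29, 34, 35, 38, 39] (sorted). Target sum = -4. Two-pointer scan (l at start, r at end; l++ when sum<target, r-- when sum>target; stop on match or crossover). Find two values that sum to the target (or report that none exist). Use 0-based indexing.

no pair

[0,16] -8+39=31 >-4 → r--
[0,15] -8+38=30 >-4 → r--
[0,14] -8+35=27 >-4 → r--
[0,13] -8+34=26 >-4 → r--
[0,12] -8+29=21 >-4 → r--
[0,11] -8+27=19 >-4 → r--
[0,10] -8+23=15 >-4 → r--
[0,9] -8+20=12 >-4 → r--
[0,8] -8+19=11 >-4 → r--
[0,7] -8+18=10 >-4 → r--
[0,6] -8+16=8 >-4 → r--
[0,5] -8+15=7 >-4 → r--
[0,4] -8+13=5 >-4 → r--
[0,3] -8+3=-5 <-4 → l++
[1,3] -1+3=2 >-4 → r--
[1,2] -1+2=1 >-4 → r--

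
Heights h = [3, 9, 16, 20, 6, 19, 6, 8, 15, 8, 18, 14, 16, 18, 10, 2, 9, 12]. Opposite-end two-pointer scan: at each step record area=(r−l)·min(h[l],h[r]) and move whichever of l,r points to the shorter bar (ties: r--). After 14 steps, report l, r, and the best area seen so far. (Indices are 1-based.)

l=4, r=7, best area=180

[1,18] min(3,12)*17=51 best=51 * → l++
[2,18] min(9,12)*16=144 best=144 * → l++
[3,18] min(16,12)*15=180 best=180 * → r--
[3,17] min(16,9)*14=126 best=180 → r--
[3,16] min(16,2)*13=26 best=180 → r--
[3,15] min(16,10)*12=120 best=180 → r--
[3,14] min(16,18)*11=176 best=180 → l++
[4,14] min(20,18)*10=180 best=180 → r--
[4,13] min(20,16)*9=144 best=180 → r--
[4,12] min(20,14)*8=112 best=180 → r--
[4,11] min(20,18)*7=126 best=180 → r--
[4,10] min(20,8)*6=48 best=180 → r--
[4,9] min(20,15)*5=75 best=180 → r--
[4,8] min(20,8)*4=32 best=180 → r--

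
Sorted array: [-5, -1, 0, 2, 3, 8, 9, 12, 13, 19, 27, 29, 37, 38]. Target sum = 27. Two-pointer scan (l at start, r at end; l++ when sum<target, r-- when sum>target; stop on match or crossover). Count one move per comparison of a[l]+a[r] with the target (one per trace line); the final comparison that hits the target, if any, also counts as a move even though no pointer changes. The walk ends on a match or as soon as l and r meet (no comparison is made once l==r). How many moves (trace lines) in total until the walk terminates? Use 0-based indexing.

[0,13] -5+38=33 >27 → r--
[0,12] -5+37=32 >27 → r--
[0,11] -5+29=24 <27 → l++
[1,11] -1+29=28 >27 → r--
[1,10] -1+27=26 <27 → l++
[2,10] 0+27=27 → found

6 moves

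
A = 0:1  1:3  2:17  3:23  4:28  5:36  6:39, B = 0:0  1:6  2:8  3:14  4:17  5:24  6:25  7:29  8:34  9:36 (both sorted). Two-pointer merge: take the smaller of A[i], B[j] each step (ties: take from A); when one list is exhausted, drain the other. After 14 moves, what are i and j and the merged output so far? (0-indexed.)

i=5, j=9, merged so far=[0, 1, 3, 6, 8, 14, 17, 17, 23, 24, 25, 28, 29, 34]

i=0 j=0: A[i]=1>B[j]=0 take 0, j++
i=0 j=1: A[i]=1<=B[j]=6 take 1, i++
i=1 j=1: A[i]=3<=B[j]=6 take 3, i++
i=2 j=1: A[i]=17>B[j]=6 take 6, j++
i=2 j=2: A[i]=17>B[j]=8 take 8, j++
i=2 j=3: A[i]=17>B[j]=14 take 14, j++
i=2 j=4: A[i]=17<=B[j]=17 take 17, i++
i=3 j=4: A[i]=23>B[j]=17 take 17, j++
i=3 j=5: A[i]=23<=B[j]=24 take 23, i++
i=4 j=5: A[i]=28>B[j]=24 take 24, j++
i=4 j=6: A[i]=28>B[j]=25 take 25, j++
i=4 j=7: A[i]=28<=B[j]=29 take 28, i++
i=5 j=7: A[i]=36>B[j]=29 take 29, j++
i=5 j=8: A[i]=36>B[j]=34 take 34, j++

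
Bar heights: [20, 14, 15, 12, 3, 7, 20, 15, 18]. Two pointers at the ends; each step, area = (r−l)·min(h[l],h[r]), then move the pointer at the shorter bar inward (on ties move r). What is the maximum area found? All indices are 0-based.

[0,8] min(20,18)*8=144 best=144 * → r--
[0,7] min(20,15)*7=105 best=144 → r--
[0,6] min(20,20)*6=120 best=144 → r--
[0,5] min(20,7)*5=35 best=144 → r--
[0,4] min(20,3)*4=12 best=144 → r--
[0,3] min(20,12)*3=36 best=144 → r--
[0,2] min(20,15)*2=30 best=144 → r--
[0,1] min(20,14)*1=14 best=144 → r--

max area = 144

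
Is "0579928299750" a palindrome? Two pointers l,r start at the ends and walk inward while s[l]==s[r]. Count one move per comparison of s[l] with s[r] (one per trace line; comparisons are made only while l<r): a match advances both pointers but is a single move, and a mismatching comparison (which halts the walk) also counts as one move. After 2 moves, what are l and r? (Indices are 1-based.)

l=1 r=13: '0'=='0', l++,r--
l=2 r=12: '5'=='5', l++,r--

l=3, r=11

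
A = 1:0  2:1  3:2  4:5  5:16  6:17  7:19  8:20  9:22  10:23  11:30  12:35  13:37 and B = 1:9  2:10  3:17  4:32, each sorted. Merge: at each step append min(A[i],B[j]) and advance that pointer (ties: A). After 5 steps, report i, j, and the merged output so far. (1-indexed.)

i=5, j=2, merged so far=[0, 1, 2, 5, 9]

[i=1,j=1] A[i]=0<=B[j]=9 take 0 → i++
[i=2,j=1] A[i]=1<=B[j]=9 take 1 → i++
[i=3,j=1] A[i]=2<=B[j]=9 take 2 → i++
[i=4,j=1] A[i]=5<=B[j]=9 take 5 → i++
[i=5,j=1] A[i]=16>B[j]=9 take 9 → j++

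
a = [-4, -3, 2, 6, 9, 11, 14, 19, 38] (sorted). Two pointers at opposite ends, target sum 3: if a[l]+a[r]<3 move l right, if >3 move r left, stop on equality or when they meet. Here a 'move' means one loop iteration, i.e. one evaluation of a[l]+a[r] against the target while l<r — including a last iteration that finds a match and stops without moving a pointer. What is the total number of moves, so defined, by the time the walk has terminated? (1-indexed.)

7 moves

l=1 r=9: -4+38=34 >3, r--
l=1 r=8: -4+19=15 >3, r--
l=1 r=7: -4+14=10 >3, r--
l=1 r=6: -4+11=7 >3, r--
l=1 r=5: -4+9=5 >3, r--
l=1 r=4: -4+6=2 <3, l++
l=2 r=4: -3+6=3, found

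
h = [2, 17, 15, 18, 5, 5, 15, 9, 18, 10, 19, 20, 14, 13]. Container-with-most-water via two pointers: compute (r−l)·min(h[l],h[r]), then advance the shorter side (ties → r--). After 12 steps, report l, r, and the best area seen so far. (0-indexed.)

l=10, r=11, best area=170

[0,13] min(2,13)*13=26 best=26 * → l++
[1,13] min(17,13)*12=156 best=156 * → r--
[1,12] min(17,14)*11=154 best=156 → r--
[1,11] min(17,20)*10=170 best=170 * → l++
[2,11] min(15,20)*9=135 best=170 → l++
[3,11] min(18,20)*8=144 best=170 → l++
[4,11] min(5,20)*7=35 best=170 → l++
[5,11] min(5,20)*6=30 best=170 → l++
[6,11] min(15,20)*5=75 best=170 → l++
[7,11] min(9,20)*4=36 best=170 → l++
[8,11] min(18,20)*3=54 best=170 → l++
[9,11] min(10,20)*2=20 best=170 → l++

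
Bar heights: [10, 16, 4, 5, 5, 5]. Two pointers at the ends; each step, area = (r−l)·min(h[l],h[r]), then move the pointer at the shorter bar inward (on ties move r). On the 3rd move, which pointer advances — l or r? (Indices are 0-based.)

r

l=0 r=5: min(10,5)*5=25 best=25 *, r--
l=0 r=4: min(10,5)*4=20 best=25, r--
l=0 r=3: min(10,5)*3=15 best=25, r--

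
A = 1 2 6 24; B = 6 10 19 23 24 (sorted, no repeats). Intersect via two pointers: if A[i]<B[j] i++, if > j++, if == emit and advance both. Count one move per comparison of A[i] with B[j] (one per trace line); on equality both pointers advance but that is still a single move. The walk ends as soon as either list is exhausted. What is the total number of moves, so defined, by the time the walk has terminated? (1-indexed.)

i=1 j=1: 1<6, i++
i=2 j=1: 2<6, i++
i=3 j=1: 6==6 emit, i++,j++
i=4 j=2: 24>10, j++
i=4 j=3: 24>19, j++
i=4 j=4: 24>23, j++
i=4 j=5: 24==24 emit, i++,j++

7 moves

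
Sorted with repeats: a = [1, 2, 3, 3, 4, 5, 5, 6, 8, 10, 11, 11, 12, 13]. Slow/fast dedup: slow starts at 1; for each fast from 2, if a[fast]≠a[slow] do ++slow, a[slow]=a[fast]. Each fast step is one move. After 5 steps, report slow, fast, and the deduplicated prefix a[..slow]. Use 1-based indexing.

(s=1,f=2) a[fast]=2≠a[slow]=1 write a[2]=2 → slow++,fast++
(s=2,f=3) a[fast]=3≠a[slow]=2 write a[3]=3 → slow++,fast++
(s=3,f=4) a[fast]=3=a[slow] dup → fast++
(s=3,f=5) a[fast]=4≠a[slow]=3 write a[4]=4 → slow++,fast++
(s=4,f=6) a[fast]=5≠a[slow]=4 write a[5]=5 → slow++,fast++

slow=5, fast=7, prefix=[1, 2, 3, 4, 5]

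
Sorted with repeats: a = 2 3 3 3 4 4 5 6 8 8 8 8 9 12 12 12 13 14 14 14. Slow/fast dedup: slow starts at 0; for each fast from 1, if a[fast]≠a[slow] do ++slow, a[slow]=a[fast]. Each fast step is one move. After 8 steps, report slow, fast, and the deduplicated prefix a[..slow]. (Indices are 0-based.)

(s=0,f=1) a[fast]=3≠a[slow]=2 write a[1]=3 → slow++,fast++
(s=1,f=2) a[fast]=3=a[slow] dup → fast++
(s=1,f=3) a[fast]=3=a[slow] dup → fast++
(s=1,f=4) a[fast]=4≠a[slow]=3 write a[2]=4 → slow++,fast++
(s=2,f=5) a[fast]=4=a[slow] dup → fast++
(s=2,f=6) a[fast]=5≠a[slow]=4 write a[3]=5 → slow++,fast++
(s=3,f=7) a[fast]=6≠a[slow]=5 write a[4]=6 → slow++,fast++
(s=4,f=8) a[fast]=8≠a[slow]=6 write a[5]=8 → slow++,fast++

slow=5, fast=9, prefix=[2, 3, 4, 5, 6, 8]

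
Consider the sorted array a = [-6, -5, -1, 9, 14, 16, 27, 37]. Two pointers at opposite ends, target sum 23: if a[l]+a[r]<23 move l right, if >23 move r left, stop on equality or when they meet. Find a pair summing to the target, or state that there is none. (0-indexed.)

(9, 14)

[0,7] -6+37=31 >23 → r--
[0,6] -6+27=21 <23 → l++
[1,6] -5+27=22 <23 → l++
[2,6] -1+27=26 >23 → r--
[2,5] -1+16=15 <23 → l++
[3,5] 9+16=25 >23 → r--
[3,4] 9+14=23 → found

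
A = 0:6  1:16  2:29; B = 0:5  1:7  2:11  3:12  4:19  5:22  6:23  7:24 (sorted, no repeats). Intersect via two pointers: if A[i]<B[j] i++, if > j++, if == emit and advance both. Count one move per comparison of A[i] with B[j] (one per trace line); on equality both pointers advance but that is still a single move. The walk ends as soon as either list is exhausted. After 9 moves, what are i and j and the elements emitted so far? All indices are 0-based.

i=2, j=7, emitted=[]

[i=0,j=0] 6>5 → j++
[i=0,j=1] 6<7 → i++
[i=1,j=1] 16>7 → j++
[i=1,j=2] 16>11 → j++
[i=1,j=3] 16>12 → j++
[i=1,j=4] 16<19 → i++
[i=2,j=4] 29>19 → j++
[i=2,j=5] 29>22 → j++
[i=2,j=6] 29>23 → j++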